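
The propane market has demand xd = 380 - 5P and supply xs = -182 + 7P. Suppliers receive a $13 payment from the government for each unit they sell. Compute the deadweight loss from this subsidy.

Pre-subsidy: 380 - 5P = -182 + 7P gives P* = 281/6, x* = 875/6.
With the subsidy, sellers receive Ps = Pb + 13 for each unit, where Pb is the price buyers pay.
Supply in terms of Pb becomes xs = -182 + 7(Pb + 13) = -91 + 7Pb. Setting this equal to demand: 380 - 5Pb = -91 + 7Pb, so Pb = 39.25.
Sellers receive Ps = 39.25 + 13 = 52.25; x' = 380 − 5·39.25 = 183.75.
The subsidy expands output by 183.75 − 875/6 = 455/12 past the efficient level; on those units the gap between marginal cost and willingness to pay runs from 0 up to 13.
DWL = ½ × 13 × 455/12 = 5915/24.

Deadweight loss = 5915/24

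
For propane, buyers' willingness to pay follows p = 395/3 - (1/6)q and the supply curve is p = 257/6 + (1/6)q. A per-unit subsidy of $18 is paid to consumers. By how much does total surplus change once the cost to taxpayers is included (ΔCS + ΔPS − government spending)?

Pre-subsidy: 395/3 - (1/6)q = 257/6 + (1/6)q gives q* = 266.5 and p* = 87.25.
With the rebate, buyers effectively pay pb = ps − 18, where ps is the price sellers receive.
On the curves, pb = 395/3 - (1/6)q and ps = 257/6 + (1/6)q; the wedge ps − pb = 18 gives 257/6 + (1/6)q − (395/3 - (1/6)q) = 18, so q' = 320.5.
Then pb = 395/3 − (1/6)·320.5 = 78.25 and ps = 257/6 + (1/6)·320.5 = 96.25.
ΔCS = ½(266.5 + 320.5)(87.25 − 78.25) = 2641.5; ΔPS = ½(266.5 + 320.5)(96.25 − 87.25) = 2641.5.
Government spending = 18 × 320.5 = 5769.
Net change = 2641.5 + 2641.5 − 5769 = -486. The loss equals the DWL triangle ½·18·54.

Net change in total surplus = -$486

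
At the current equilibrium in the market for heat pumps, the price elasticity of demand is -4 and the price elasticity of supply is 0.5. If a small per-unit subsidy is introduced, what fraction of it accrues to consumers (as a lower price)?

Consumer share = 1/9

For a small subsidy around the equilibrium, the benefit split depends on the relative slopes, which at a point are proportional to the elasticities.
Buyer share = εs/(εs + |εd|) = 0.5/(0.5 + 4) = 1/9; seller share = |εd|/(εs + |εd|) = 8/9.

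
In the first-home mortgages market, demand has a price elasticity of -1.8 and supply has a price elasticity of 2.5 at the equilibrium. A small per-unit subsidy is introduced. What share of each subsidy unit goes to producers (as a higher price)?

Producer share = 18/43

For a small subsidy around the equilibrium, the benefit split depends on the relative slopes, which at a point are proportional to the elasticities.
Buyer share = εs/(εs + |εd|) = 2.5/(2.5 + 1.8) = 25/43; seller share = |εd|/(εs + |εd|) = 18/43.
So producers capture 18/43 of the subsidy.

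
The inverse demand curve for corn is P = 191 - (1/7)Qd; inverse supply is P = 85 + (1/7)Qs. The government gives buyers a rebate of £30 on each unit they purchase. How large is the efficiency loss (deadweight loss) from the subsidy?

Deadweight loss = £1575

Pre-subsidy: 191 - (1/7)Q = 85 + (1/7)Q gives Q* = 371 and P* = 138.
With the rebate, buyers effectively pay Pb = Ps − 30, where Ps is the price sellers receive.
On the curves, Pb = 191 - (1/7)Q and Ps = 85 + (1/7)Q; the wedge Ps − Pb = 30 gives 85 + (1/7)Q − (191 - (1/7)Q) = 30, so Q' = 476.
Then Pb = 191 − (1/7)·476 = 123 and Ps = 85 + (1/7)·476 = 153.
The subsidy expands output by 476 − 371 = 105 past the efficient level; on those units the gap between marginal cost and willingness to pay runs from 0 up to 30.
DWL = ½ × 30 × 105 = 1575.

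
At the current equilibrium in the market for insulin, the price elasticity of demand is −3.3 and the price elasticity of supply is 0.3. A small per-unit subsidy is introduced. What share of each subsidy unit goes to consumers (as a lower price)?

Consumer share = 1/12

For a small subsidy around the equilibrium, the benefit split depends on the relative slopes, which at a point are proportional to the elasticities.
Buyer share = εs/(εs + |εd|) = 0.3/(0.3 + 3.3) = 1/12; seller share = |εd|/(εs + |εd|) = 11/12.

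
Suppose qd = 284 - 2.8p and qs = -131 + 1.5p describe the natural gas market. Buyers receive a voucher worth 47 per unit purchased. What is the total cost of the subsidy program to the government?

Pre-subsidy: 284 - 2.8p = -131 + 1.5p gives p* = 4150/43, q* = 592/43.
With the rebate, buyers effectively pay pb = ps − 47, where ps is the price sellers receive.
Demand in terms of ps becomes qd = 284 − 2.8(ps − 47) = 415.6 - 2.8ps. Setting this equal to supply: 415.6 - 2.8ps = -131 + 1.5ps, so ps = 5466/43.
Buyers pay pb = 5466/43 − 47 = 3445/43; q' = -131 + 1.5·(5466/43) = 2566/43.
Government outlay = subsidy × quantity = 47 × 2566/43 = 120602/43.

Government cost = 120602/43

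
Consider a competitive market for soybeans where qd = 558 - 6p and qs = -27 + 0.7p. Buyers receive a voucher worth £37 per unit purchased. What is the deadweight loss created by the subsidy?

Deadweight loss = 28749/67

Pre-subsidy: 558 - 6p = -27 + 0.7p gives p* = 5850/67, q* = 2286/67.
With the rebate, buyers effectively pay pb = ps − 37, where ps is the price sellers receive.
Demand in terms of ps becomes qd = 558 − 6(ps − 37) = 780 - 6ps. Setting this equal to supply: 780 - 6ps = -27 + 0.7ps, so ps = 8070/67.
Buyers pay pb = 8070/67 − 37 = 5591/67; q' = -27 + 0.7·(8070/67) = 3840/67.
The subsidy expands output by 3840/67 − 2286/67 = 1554/67 past the efficient level; on those units the gap between marginal cost and willingness to pay runs from 0 up to 37.
DWL = ½ × 37 × 1554/67 = 28749/67.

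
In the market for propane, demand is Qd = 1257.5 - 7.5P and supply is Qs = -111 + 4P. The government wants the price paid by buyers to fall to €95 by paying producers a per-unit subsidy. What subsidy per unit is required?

At a buyer price of 95, quantity demanded is 1257.5 − 7.5·95 = 545.
Sellers supply 545 only when they receive Ps with -111 + 4·Ps = 545, i.e. Ps = 164.
s = Ps − Pb = 164 − 95 = 69.

Required subsidy s = €69 per unit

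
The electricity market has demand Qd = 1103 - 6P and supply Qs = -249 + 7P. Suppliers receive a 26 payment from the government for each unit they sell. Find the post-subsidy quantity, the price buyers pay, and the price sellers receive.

Pre-subsidy: 1103 - 6P = -249 + 7P gives P* = 104, Q* = 479.
With the subsidy, sellers receive Ps = Pb + 26 for each unit, where Pb is the price buyers pay.
Supply in terms of Pb becomes Qs = -249 + 7(Pb + 26) = -67 + 7Pb. Setting this equal to demand: 1103 - 6Pb = -67 + 7Pb, so Pb = 90.
Sellers receive Ps = 90 + 26 = 116; Q' = 1103 − 6·90 = 563.

Q' = 563; buyers pay 90; sellers receive 116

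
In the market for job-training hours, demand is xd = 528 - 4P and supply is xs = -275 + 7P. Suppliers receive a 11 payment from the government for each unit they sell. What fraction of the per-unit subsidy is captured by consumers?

Consumer share = 7/11

Pre-subsidy: 528 - 4P = -275 + 7P gives P* = 73, x* = 236.
With the subsidy, sellers receive Ps = Pb + 11 for each unit, where Pb is the price buyers pay.
Supply in terms of Pb becomes xs = -275 + 7(Pb + 11) = -198 + 7Pb. Setting this equal to demand: 528 - 4Pb = -198 + 7Pb, so Pb = 66.
Sellers receive Ps = 66 + 11 = 77; x' = 528 − 4·66 = 264.
Buyers' price falls by P* − Pb = 73 − 66 = 7; sellers' price rises by Ps − P* = 77 − 73 = 4.
So consumers capture 7/11 = 7/11 of each unit of subsidy.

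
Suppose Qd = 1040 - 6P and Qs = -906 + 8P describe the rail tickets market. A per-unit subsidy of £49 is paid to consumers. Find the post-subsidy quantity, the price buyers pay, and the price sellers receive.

Pre-subsidy: 1040 - 6P = -906 + 8P gives P* = 139, Q* = 206.
With the rebate, buyers effectively pay Pb = Ps − 49, where Ps is the price sellers receive.
Demand in terms of Ps becomes Qd = 1040 − 6(Ps − 49) = 1334 - 6Ps. Setting this equal to supply: 1334 - 6Ps = -906 + 8Ps, so Ps = 160.
Buyers pay Pb = 160 − 49 = 111; Q' = -906 + 8·160 = 374.

Q' = 374; buyers pay £111; sellers receive £160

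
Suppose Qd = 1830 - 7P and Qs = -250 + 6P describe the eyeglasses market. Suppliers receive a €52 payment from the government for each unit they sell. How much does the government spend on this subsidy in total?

Government cost = €45656

Pre-subsidy: 1830 - 7P = -250 + 6P gives P* = 160, Q* = 710.
With the subsidy, sellers receive Ps = Pb + 52 for each unit, where Pb is the price buyers pay.
Supply in terms of Pb becomes Qs = -250 + 6(Pb + 52) = 62 + 6Pb. Setting this equal to demand: 1830 - 7Pb = 62 + 6Pb, so Pb = 136.
Sellers receive Ps = 136 + 52 = 188; Q' = 1830 − 7·136 = 878.
Government outlay = subsidy × quantity = 52 × 878 = 45656.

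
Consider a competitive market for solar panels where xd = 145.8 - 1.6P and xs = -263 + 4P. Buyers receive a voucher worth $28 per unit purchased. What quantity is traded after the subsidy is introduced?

Pre-subsidy: 145.8 - 1.6P = -263 + 4P gives P* = 73, x* = 29.
With the rebate, buyers effectively pay Pb = Ps − 28, where Ps is the price sellers receive.
Demand in terms of Ps becomes xd = 145.8 − 1.6(Ps − 28) = 190.6 - 1.6Ps. Setting this equal to supply: 190.6 - 1.6Ps = -263 + 4Ps, so Ps = 81.
Buyers pay Pb = 81 − 28 = 53; x' = -263 + 4·81 = 61.

x' = 61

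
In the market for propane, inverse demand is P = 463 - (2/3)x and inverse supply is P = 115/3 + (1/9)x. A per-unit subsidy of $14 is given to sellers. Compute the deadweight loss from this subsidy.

Pre-subsidy: 463 - (2/3)x = 115/3 + (1/9)x gives x* = 546 and P* = 99.
With the subsidy, sellers receive Ps = Pb + 14 for each unit, where Pb is the price buyers pay.
On the curves, Pb = 463 - (2/3)x and Ps = 115/3 + (1/9)x; the wedge Ps − Pb = 14 gives 115/3 + (1/9)x − (463 - (2/3)x) = 14, so x' = 564.
Then Pb = 463 − (2/3)·564 = 87 and Ps = 115/3 + (1/9)·564 = 101.
The subsidy expands output by 564 − 546 = 18 past the efficient level; on those units the gap between marginal cost and willingness to pay runs from 0 up to 14.
DWL = ½ × 14 × 18 = 126.

Deadweight loss = $126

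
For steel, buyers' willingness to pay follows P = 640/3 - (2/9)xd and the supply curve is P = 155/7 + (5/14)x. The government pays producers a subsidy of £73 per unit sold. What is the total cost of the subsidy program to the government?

Pre-subsidy: 640/3 - (2/9)x = 155/7 + (5/14)x gives x* = 330 and P* = 140.
With the subsidy, sellers receive Ps = Pb + 73 for each unit, where Pb is the price buyers pay.
On the curves, Pb = 640/3 - (2/9)x and Ps = 155/7 + (5/14)x; the wedge Ps − Pb = 73 gives 155/7 + (5/14)x − (640/3 - (2/9)x) = 73, so x' = 456.
Then Pb = 640/3 − (2/9)·456 = 112 and Ps = 155/7 + (5/14)·456 = 185.
Government outlay = subsidy × quantity = 73 × 456 = 33288.

Government cost = £33288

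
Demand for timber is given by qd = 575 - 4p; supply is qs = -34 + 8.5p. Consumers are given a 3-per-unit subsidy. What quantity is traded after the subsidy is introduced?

q' = 388.28

Pre-subsidy: 575 - 4p = -34 + 8.5p gives p* = 48.72, q* = 380.12.
With the rebate, buyers effectively pay pb = ps − 3, where ps is the price sellers receive.
Demand in terms of ps becomes qd = 575 − 4(ps − 3) = 587 - 4ps. Setting this equal to supply: 587 - 4ps = -34 + 8.5ps, so ps = 49.68.
Buyers pay pb = 49.68 − 3 = 46.68; q' = -34 + 8.5·49.68 = 388.28.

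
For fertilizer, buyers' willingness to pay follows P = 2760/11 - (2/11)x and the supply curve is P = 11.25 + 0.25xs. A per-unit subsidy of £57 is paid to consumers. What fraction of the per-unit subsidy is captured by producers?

Pre-subsidy: 2760/11 - (2/11)x = 11.25 + 0.25x gives x* = 555 and P* = 150.
With the rebate, buyers effectively pay Pb = Ps − 57, where Ps is the price sellers receive.
On the curves, Pb = 2760/11 - (2/11)x and Ps = 11.25 + 0.25x; the wedge Ps − Pb = 57 gives 11.25 + 0.25x − (2760/11 - (2/11)x) = 57, so x' = 687.
Then Pb = 2760/11 − (2/11)·687 = 126 and Ps = 11.25 + 0.25·687 = 183.
Buyers' price falls by P* − Pb = 150 − 126 = 24; sellers' price rises by Ps − P* = 183 − 150 = 33.
So producers capture 33/57 = 11/19 of each unit of subsidy.

Producer share = 11/19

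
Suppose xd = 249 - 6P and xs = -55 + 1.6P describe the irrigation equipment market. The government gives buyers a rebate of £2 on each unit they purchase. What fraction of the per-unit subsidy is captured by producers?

Pre-subsidy: 249 - 6P = -55 + 1.6P gives P* = 40, x* = 9.
With the rebate, buyers effectively pay Pb = Ps − 2, where Ps is the price sellers receive.
Demand in terms of Ps becomes xd = 249 − 6(Ps − 2) = 261 - 6Ps. Setting this equal to supply: 261 - 6Ps = -55 + 1.6Ps, so Ps = 790/19.
Buyers pay Pb = 790/19 − 2 = 752/19; x' = -55 + 1.6·(790/19) = 219/19.
Buyers' price falls by P* − Pb = 40 − 752/19 = 8/19; sellers' price rises by Ps − P* = 790/19 − 40 = 30/19.
So producers capture (30/19)/2 = 15/19 of each unit of subsidy.

Producer share = 15/19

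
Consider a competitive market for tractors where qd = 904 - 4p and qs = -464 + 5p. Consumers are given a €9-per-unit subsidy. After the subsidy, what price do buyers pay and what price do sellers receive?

Buyers pay €147; sellers receive €156

Pre-subsidy: 904 - 4p = -464 + 5p gives p* = 152, q* = 296.
With the rebate, buyers effectively pay pb = ps − 9, where ps is the price sellers receive.
Demand in terms of ps becomes qd = 904 − 4(ps − 9) = 940 - 4ps. Setting this equal to supply: 940 - 4ps = -464 + 5ps, so ps = 156.
Buyers pay pb = 156 − 9 = 147; q' = -464 + 5·156 = 316.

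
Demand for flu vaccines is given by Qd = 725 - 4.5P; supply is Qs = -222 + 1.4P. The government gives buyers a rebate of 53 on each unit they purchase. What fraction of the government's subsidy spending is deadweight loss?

Pre-subsidy: 725 - 4.5P = -222 + 1.4P gives P* = 9470/59, Q* = 160/59.
With the rebate, buyers effectively pay Pb = Ps − 53, where Ps is the price sellers receive.
Demand in terms of Ps becomes Qd = 725 − 4.5(Ps − 53) = 963.5 - 4.5Ps. Setting this equal to supply: 963.5 - 4.5Ps = -222 + 1.4Ps, so Ps = 11855/59.
Buyers pay Pb = 11855/59 − 53 = 8728/59; Q' = -222 + 1.4·(11855/59) = 3499/59.
ΔCS = ½(160/59 + 3499/59)(9470/59 − 8728/59) = 1357489/3481; ΔPS = ½(160/59 + 3499/59)(11855/59 − 9470/59) = 8726715/6962.
Government spending = 53 × 3499/59 = 185447/59.
DWL = ½ × 53 × (3499/59 − 160/59) = 176967/118; fraction = (176967/118) / (185447/59) = 3339/6998.

DWL / government spending = 3339/6998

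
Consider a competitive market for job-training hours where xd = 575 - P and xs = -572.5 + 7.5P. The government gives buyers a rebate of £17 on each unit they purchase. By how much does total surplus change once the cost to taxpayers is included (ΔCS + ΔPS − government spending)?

Pre-subsidy: 575 - P = -572.5 + 7.5P gives P* = 135, x* = 440.
With the rebate, buyers effectively pay Pb = Ps − 17, where Ps is the price sellers receive.
Demand in terms of Ps becomes xd = 575 − 1(Ps − 17) = 592 - Ps. Setting this equal to supply: 592 - Ps = -572.5 + 7.5Ps, so Ps = 137.
Buyers pay Pb = 137 − 17 = 120; x' = -572.5 + 7.5·137 = 455.
ΔCS = ½(440 + 455)(135 − 120) = 6712.5; ΔPS = ½(440 + 455)(137 − 135) = 895.
Government spending = 17 × 455 = 7735.
Net change = 6712.5 + 895 − 7735 = -127.5. The loss equals the DWL triangle ½·17·15.

Net change in total surplus = -£127.5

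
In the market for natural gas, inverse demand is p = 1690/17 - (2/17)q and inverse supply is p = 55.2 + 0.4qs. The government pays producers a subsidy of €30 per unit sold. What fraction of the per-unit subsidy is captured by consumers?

Consumer share = 5/22

Pre-subsidy: 1690/17 - (2/17)q = 55.2 + 0.4q gives q* = 1879/22 and p* = 983/11.
With the subsidy, sellers receive ps = pb + 30 for each unit, where pb is the price buyers pay.
On the curves, pb = 1690/17 - (2/17)q and ps = 55.2 + 0.4q; the wedge ps − pb = 30 gives 55.2 + 0.4q − (1690/17 - (2/17)q) = 30, so q' = 1577/11.
Then pb = 1690/17 − (2/17)·(1577/11) = 908/11 and ps = 55.2 + 0.4·(1577/11) = 1238/11.
Buyers' price falls by p* − pb = 983/11 − 908/11 = 75/11; sellers' price rises by ps − p* = 1238/11 − 983/11 = 255/11.
So consumers capture (75/11)/30 = 5/22 of each unit of subsidy.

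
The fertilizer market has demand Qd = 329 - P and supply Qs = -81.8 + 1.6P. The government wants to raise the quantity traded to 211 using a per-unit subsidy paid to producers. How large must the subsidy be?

At Q = 211, invert demand for the buyer price: Pb = (329 − 211)/1 = 118; invert supply for the seller price: Ps = (211 − (-81.8))/1.6 = 183.
The subsidy must fill the gap: s = Ps − Pb = 183 − 118 = 65.

Required subsidy s = 65 per unit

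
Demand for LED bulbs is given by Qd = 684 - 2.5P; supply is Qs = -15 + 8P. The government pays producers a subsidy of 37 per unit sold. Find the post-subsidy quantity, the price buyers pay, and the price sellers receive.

Q' = 12349/21; buyers pay 806/21; sellers receive 1583/21

Pre-subsidy: 684 - 2.5P = -15 + 8P gives P* = 466/7, Q* = 3623/7.
With the subsidy, sellers receive Ps = Pb + 37 for each unit, where Pb is the price buyers pay.
Supply in terms of Pb becomes Qs = -15 + 8(Pb + 37) = 281 + 8Pb. Setting this equal to demand: 684 - 2.5Pb = 281 + 8Pb, so Pb = 806/21.
Sellers receive Ps = 806/21 + 37 = 1583/21; Q' = 684 − 2.5·(806/21) = 12349/21.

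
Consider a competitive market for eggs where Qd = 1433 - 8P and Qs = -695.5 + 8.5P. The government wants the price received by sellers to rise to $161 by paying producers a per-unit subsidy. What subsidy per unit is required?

At a seller price of 161, quantity supplied is -695.5 + 8.5·161 = 673.
Buyers absorb 673 only when they pay Pb with 1433 − 8·Pb = 673, i.e. Pb = 95.
s = Ps − Pb = 161 − 95 = 66.

Required subsidy s = $66 per unit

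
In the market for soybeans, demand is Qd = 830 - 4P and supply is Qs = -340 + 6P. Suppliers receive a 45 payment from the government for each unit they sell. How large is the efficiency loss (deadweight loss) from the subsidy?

Deadweight loss = 2430

Pre-subsidy: 830 - 4P = -340 + 6P gives P* = 117, Q* = 362.
With the subsidy, sellers receive Ps = Pb + 45 for each unit, where Pb is the price buyers pay.
Supply in terms of Pb becomes Qs = -340 + 6(Pb + 45) = -70 + 6Pb. Setting this equal to demand: 830 - 4Pb = -70 + 6Pb, so Pb = 90.
Sellers receive Ps = 90 + 45 = 135; Q' = 830 − 4·90 = 470.
The subsidy expands output by 470 − 362 = 108 past the efficient level; on those units the gap between marginal cost and willingness to pay runs from 0 up to 45.
DWL = ½ × 45 × 108 = 2430.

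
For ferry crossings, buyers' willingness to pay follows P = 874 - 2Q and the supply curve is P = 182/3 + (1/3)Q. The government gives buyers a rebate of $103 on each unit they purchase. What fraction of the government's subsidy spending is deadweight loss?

Pre-subsidy: 874 - 2Q = 182/3 + (1/3)Q gives Q* = 2440/7 and P* = 1238/7.
With the rebate, buyers effectively pay Pb = Ps − 103, where Ps is the price sellers receive.
On the curves, Pb = 874 - 2Q and Ps = 182/3 + (1/3)Q; the wedge Ps − Pb = 103 gives 182/3 + (1/3)Q − (874 - 2Q) = 103, so Q' = 2749/7.
Then Pb = 874 − 2·(2749/7) = 620/7 and Ps = 182/3 + (1/3)·(2749/7) = 1341/7.
ΔCS = ½(2440/7 + 2749/7)(1238/7 − 620/7) = 1603401/49; ΔPS = ½(2440/7 + 2749/7)(1341/7 − 1238/7) = 534467/98.
Government spending = 103 × 2749/7 = 283147/7.
DWL = ½ × 103 × (2749/7 − 2440/7) = 31827/14; fraction = (31827/14) / (283147/7) = 309/5498.

DWL / government spending = 309/5498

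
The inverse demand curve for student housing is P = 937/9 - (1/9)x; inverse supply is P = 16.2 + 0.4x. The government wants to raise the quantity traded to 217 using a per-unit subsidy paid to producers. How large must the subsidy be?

Required subsidy s = 23 per unit

At x = 217, from the demand curve buyers pay Pb = 937/9 − (1/9)·217 = 80; from the supply curve sellers need Ps = 16.2 + 0.4·217 = 103.
The subsidy must fill the gap: s = Ps − Pb = 103 − 80 = 23.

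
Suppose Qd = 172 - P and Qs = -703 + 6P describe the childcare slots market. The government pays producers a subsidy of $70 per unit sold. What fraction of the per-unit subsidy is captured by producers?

Producer share = 1/7

Pre-subsidy: 172 - P = -703 + 6P gives P* = 125, Q* = 47.
With the subsidy, sellers receive Ps = Pb + 70 for each unit, where Pb is the price buyers pay.
Supply in terms of Pb becomes Qs = -703 + 6(Pb + 70) = -283 + 6Pb. Setting this equal to demand: 172 - Pb = -283 + 6Pb, so Pb = 65.
Sellers receive Ps = 65 + 70 = 135; Q' = 172 − 1·65 = 107.
Buyers' price falls by P* − Pb = 125 − 65 = 60; sellers' price rises by Ps − P* = 135 − 125 = 10.
So producers capture 10/70 = 1/7 of each unit of subsidy.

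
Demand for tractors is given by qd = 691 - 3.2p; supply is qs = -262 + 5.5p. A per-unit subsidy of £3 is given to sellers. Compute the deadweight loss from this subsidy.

Pre-subsidy: 691 - 3.2p = -262 + 5.5p gives p* = 9530/87, q* = 29621/87.
With the subsidy, sellers receive ps = pb + 3 for each unit, where pb is the price buyers pay.
Supply in terms of pb becomes qs = -262 + 5.5(pb + 3) = -245.5 + 5.5pb. Setting this equal to demand: 691 - 3.2pb = -245.5 + 5.5pb, so pb = 9365/87.
Sellers receive ps = 9365/87 + 3 = 9626/87; q' = 691 − 3.2·(9365/87) = 30149/87.
The subsidy expands output by 30149/87 − 29621/87 = 176/29 past the efficient level; on those units the gap between marginal cost and willingness to pay runs from 0 up to 3.
DWL = ½ × 3 × 176/29 = 264/29.

Deadweight loss = 264/29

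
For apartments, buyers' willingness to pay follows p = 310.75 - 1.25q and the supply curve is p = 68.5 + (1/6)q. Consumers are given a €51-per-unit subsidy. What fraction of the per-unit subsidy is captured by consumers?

Pre-subsidy: 310.75 - 1.25q = 68.5 + (1/6)q gives q* = 171 and p* = 97.
With the rebate, buyers effectively pay pb = ps − 51, where ps is the price sellers receive.
On the curves, pb = 310.75 - 1.25q and ps = 68.5 + (1/6)q; the wedge ps − pb = 51 gives 68.5 + (1/6)q − (310.75 - 1.25q) = 51, so q' = 207.
Then pb = 310.75 − 1.25·207 = 52 and ps = 68.5 + (1/6)·207 = 103.
Buyers' price falls by p* − pb = 97 − 52 = 45; sellers' price rises by ps − p* = 103 − 97 = 6.
So consumers capture 45/51 = 15/17 of each unit of subsidy.

Consumer share = 15/17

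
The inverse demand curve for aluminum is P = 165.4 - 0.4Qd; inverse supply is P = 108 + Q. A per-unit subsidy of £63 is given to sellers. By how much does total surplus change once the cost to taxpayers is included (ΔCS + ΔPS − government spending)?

Pre-subsidy: 165.4 - 0.4Q = 108 + Q gives Q* = 41 and P* = 149.
With the subsidy, sellers receive Ps = Pb + 63 for each unit, where Pb is the price buyers pay.
On the curves, Pb = 165.4 - 0.4Q and Ps = 108 + Q; the wedge Ps − Pb = 63 gives 108 + Q − (165.4 - 0.4Q) = 63, so Q' = 86.
Then Pb = 165.4 − 0.4·86 = 131 and Ps = 108 + 1·86 = 194.
ΔCS = ½(41 + 86)(149 − 131) = 1143; ΔPS = ½(41 + 86)(194 − 149) = 2857.5.
Government spending = 63 × 86 = 5418.
Net change = 1143 + 2857.5 − 5418 = -1417.5. The loss equals the DWL triangle ½·63·45.

Net change in total surplus = -£1417.5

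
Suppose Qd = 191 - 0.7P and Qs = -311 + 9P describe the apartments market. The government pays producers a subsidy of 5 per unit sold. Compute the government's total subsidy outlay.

Government cost = 76640/97

Pre-subsidy: 191 - 0.7P = -311 + 9P gives P* = 5020/97, Q* = 15013/97.
With the subsidy, sellers receive Ps = Pb + 5 for each unit, where Pb is the price buyers pay.
Supply in terms of Pb becomes Qs = -311 + 9(Pb + 5) = -266 + 9Pb. Setting this equal to demand: 191 - 0.7Pb = -266 + 9Pb, so Pb = 4570/97.
Sellers receive Ps = 4570/97 + 5 = 5055/97; Q' = 191 − 0.7·(4570/97) = 15328/97.
Government outlay = subsidy × quantity = 5 × 15328/97 = 76640/97.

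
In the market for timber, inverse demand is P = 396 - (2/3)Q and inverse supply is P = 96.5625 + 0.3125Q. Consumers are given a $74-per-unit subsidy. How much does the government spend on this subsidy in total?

Pre-subsidy: 396 - (2/3)Q = 96.5625 + 0.3125Q gives Q* = 14373/47 and P* = 9030/47.
With the rebate, buyers effectively pay Pb = Ps − 74, where Ps is the price sellers receive.
On the curves, Pb = 396 - (2/3)Q and Ps = 96.5625 + 0.3125Q; the wedge Ps − Pb = 74 gives 96.5625 + 0.3125Q − (396 - (2/3)Q) = 74, so Q' = 17925/47.
Then Pb = 396 − (2/3)·(17925/47) = 6662/47 and Ps = 96.5625 + 0.3125·(17925/47) = 10140/47.
Government outlay = subsidy × quantity = 74 × 17925/47 = 1326450/47.

Government cost = 1326450/47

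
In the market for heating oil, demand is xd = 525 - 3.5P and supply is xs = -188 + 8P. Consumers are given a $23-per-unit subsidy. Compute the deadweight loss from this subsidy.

Deadweight loss = $644

Pre-subsidy: 525 - 3.5P = -188 + 8P gives P* = 62, x* = 308.
With the rebate, buyers effectively pay Pb = Ps − 23, where Ps is the price sellers receive.
Demand in terms of Ps becomes xd = 525 − 3.5(Ps − 23) = 605.5 - 3.5Ps. Setting this equal to supply: 605.5 - 3.5Ps = -188 + 8Ps, so Ps = 69.
Buyers pay Pb = 69 − 23 = 46; x' = -188 + 8·69 = 364.
The subsidy expands output by 364 − 308 = 56 past the efficient level; on those units the gap between marginal cost and willingness to pay runs from 0 up to 23.
DWL = ½ × 23 × 56 = 644.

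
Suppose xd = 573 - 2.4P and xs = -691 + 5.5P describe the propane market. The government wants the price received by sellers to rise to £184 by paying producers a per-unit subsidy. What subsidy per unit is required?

At a seller price of 184, quantity supplied is -691 + 5.5·184 = 321.
Buyers absorb 321 only when they pay Pb with 573 − 2.4·Pb = 321, i.e. Pb = 105.
s = Ps − Pb = 184 − 105 = 79.

Required subsidy s = £79 per unit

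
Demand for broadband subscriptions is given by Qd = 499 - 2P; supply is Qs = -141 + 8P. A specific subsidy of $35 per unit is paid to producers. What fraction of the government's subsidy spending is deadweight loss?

DWL / government spending = 4/61

Pre-subsidy: 499 - 2P = -141 + 8P gives P* = 64, Q* = 371.
With the subsidy, sellers receive Ps = Pb + 35 for each unit, where Pb is the price buyers pay.
Supply in terms of Pb becomes Qs = -141 + 8(Pb + 35) = 139 + 8Pb. Setting this equal to demand: 499 - 2Pb = 139 + 8Pb, so Pb = 36.
Sellers receive Ps = 36 + 35 = 71; Q' = 499 − 2·36 = 427.
ΔCS = ½(371 + 427)(64 − 36) = 11172; ΔPS = ½(371 + 427)(71 − 64) = 2793.
Government spending = 35 × 427 = 14945.
DWL = ½ × 35 × (427 − 371) = 980; fraction = 980 / 14945 = 4/61.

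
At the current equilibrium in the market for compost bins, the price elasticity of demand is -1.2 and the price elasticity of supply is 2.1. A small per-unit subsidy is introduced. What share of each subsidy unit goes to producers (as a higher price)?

Producer share = 4/11

For a small subsidy around the equilibrium, the benefit split depends on the relative slopes, which at a point are proportional to the elasticities.
Buyer share = εs/(εs + |εd|) = 2.1/(2.1 + 1.2) = 7/11; seller share = |εd|/(εs + |εd|) = 4/11.
So producers capture 4/11 of the subsidy.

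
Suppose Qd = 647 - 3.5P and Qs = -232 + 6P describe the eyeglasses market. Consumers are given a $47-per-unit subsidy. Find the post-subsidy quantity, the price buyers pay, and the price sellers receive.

Q' = 8114/19; buyers pay 1194/19; sellers receive 2087/19

Pre-subsidy: 647 - 3.5P = -232 + 6P gives P* = 1758/19, Q* = 6140/19.
With the rebate, buyers effectively pay Pb = Ps − 47, where Ps is the price sellers receive.
Demand in terms of Ps becomes Qd = 647 − 3.5(Ps − 47) = 811.5 - 3.5Ps. Setting this equal to supply: 811.5 - 3.5Ps = -232 + 6Ps, so Ps = 2087/19.
Buyers pay Pb = 2087/19 − 47 = 1194/19; Q' = -232 + 6·(2087/19) = 8114/19.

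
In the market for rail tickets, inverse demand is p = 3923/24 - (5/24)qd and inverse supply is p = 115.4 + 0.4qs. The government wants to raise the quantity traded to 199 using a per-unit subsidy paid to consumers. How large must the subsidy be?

At q = 199, from the demand curve buyers pay pb = 3923/24 − (5/24)·199 = 122; from the supply curve sellers need ps = 115.4 + 0.4·199 = 195.
The subsidy must fill the gap: s = ps − pb = 195 − 122 = 73.

Required subsidy s = 73 per unit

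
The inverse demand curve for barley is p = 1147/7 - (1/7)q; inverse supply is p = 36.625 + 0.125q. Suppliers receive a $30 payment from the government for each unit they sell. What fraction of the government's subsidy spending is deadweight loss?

Pre-subsidy: 1147/7 - (1/7)q = 36.625 + 0.125q gives q* = 475 and p* = 96.
With the subsidy, sellers receive ps = pb + 30 for each unit, where pb is the price buyers pay.
On the curves, pb = 1147/7 - (1/7)q and ps = 36.625 + 0.125q; the wedge ps − pb = 30 gives 36.625 + 0.125q − (1147/7 - (1/7)q) = 30, so q' = 587.
Then pb = 1147/7 − (1/7)·587 = 80 and ps = 36.625 + 0.125·587 = 110.
ΔCS = ½(475 + 587)(96 − 80) = 8496; ΔPS = ½(475 + 587)(110 − 96) = 7434.
Government spending = 30 × 587 = 17610.
DWL = ½ × 30 × (587 − 475) = 1680; fraction = 1680 / 17610 = 56/587.

DWL / government spending = 56/587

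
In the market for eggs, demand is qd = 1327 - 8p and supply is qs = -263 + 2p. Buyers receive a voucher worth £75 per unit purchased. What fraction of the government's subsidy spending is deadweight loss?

Pre-subsidy: 1327 - 8p = -263 + 2p gives p* = 159, q* = 55.
With the rebate, buyers effectively pay pb = ps − 75, where ps is the price sellers receive.
Demand in terms of ps becomes qd = 1327 − 8(ps − 75) = 1927 - 8ps. Setting this equal to supply: 1927 - 8ps = -263 + 2ps, so ps = 219.
Buyers pay pb = 219 − 75 = 144; q' = -263 + 2·219 = 175.
ΔCS = ½(55 + 175)(159 − 144) = 1725; ΔPS = ½(55 + 175)(219 − 159) = 6900.
Government spending = 75 × 175 = 13125.
DWL = ½ × 75 × (175 − 55) = 4500; fraction = 4500 / 13125 = 12/35.

DWL / government spending = 12/35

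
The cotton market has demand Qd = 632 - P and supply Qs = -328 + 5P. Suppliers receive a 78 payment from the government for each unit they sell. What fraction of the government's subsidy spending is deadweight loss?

DWL / government spending = 65/1074

Pre-subsidy: 632 - P = -328 + 5P gives P* = 160, Q* = 472.
With the subsidy, sellers receive Ps = Pb + 78 for each unit, where Pb is the price buyers pay.
Supply in terms of Pb becomes Qs = -328 + 5(Pb + 78) = 62 + 5Pb. Setting this equal to demand: 632 - Pb = 62 + 5Pb, so Pb = 95.
Sellers receive Ps = 95 + 78 = 173; Q' = 632 − 1·95 = 537.
ΔCS = ½(472 + 537)(160 − 95) = 32792.5; ΔPS = ½(472 + 537)(173 − 160) = 6558.5.
Government spending = 78 × 537 = 41886.
DWL = ½ × 78 × (537 − 472) = 2535; fraction = 2535 / 41886 = 65/1074.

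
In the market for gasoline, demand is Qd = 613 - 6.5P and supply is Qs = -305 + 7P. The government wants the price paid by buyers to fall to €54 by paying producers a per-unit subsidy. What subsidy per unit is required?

Required subsidy s = €27 per unit

At a buyer price of 54, quantity demanded is 613 − 6.5·54 = 262.
Sellers supply 262 only when they receive Ps with -305 + 7·Ps = 262, i.e. Ps = 81.
s = Ps − Pb = 81 − 54 = 27.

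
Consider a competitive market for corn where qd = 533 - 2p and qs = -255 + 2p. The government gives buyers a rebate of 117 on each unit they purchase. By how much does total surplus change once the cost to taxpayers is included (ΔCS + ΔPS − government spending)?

Net change in total surplus = -6844.5

Pre-subsidy: 533 - 2p = -255 + 2p gives p* = 197, q* = 139.
With the rebate, buyers effectively pay pb = ps − 117, where ps is the price sellers receive.
Demand in terms of ps becomes qd = 533 − 2(ps − 117) = 767 - 2ps. Setting this equal to supply: 767 - 2ps = -255 + 2ps, so ps = 255.5.
Buyers pay pb = 255.5 − 117 = 138.5; q' = -255 + 2·255.5 = 256.
ΔCS = ½(139 + 256)(197 − 138.5) = 11553.75; ΔPS = ½(139 + 256)(255.5 − 197) = 11553.75.
Government spending = 117 × 256 = 29952.
Net change = 11553.75 + 11553.75 − 29952 = -6844.5. The loss equals the DWL triangle ½·117·117.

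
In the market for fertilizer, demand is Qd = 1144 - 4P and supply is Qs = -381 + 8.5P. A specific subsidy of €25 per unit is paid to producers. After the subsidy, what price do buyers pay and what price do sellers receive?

Buyers pay €105; sellers receive €130

Pre-subsidy: 1144 - 4P = -381 + 8.5P gives P* = 122, Q* = 656.
With the subsidy, sellers receive Ps = Pb + 25 for each unit, where Pb is the price buyers pay.
Supply in terms of Pb becomes Qs = -381 + 8.5(Pb + 25) = -168.5 + 8.5Pb. Setting this equal to demand: 1144 - 4Pb = -168.5 + 8.5Pb, so Pb = 105.
Sellers receive Ps = 105 + 25 = 130; Q' = 1144 − 4·105 = 724.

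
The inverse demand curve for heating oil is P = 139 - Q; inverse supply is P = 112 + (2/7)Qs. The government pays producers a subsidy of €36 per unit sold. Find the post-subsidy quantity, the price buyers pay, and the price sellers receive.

Q' = 49; buyers pay €90; sellers receive €126

Pre-subsidy: 139 - Q = 112 + (2/7)Q gives Q* = 21 and P* = 118.
With the subsidy, sellers receive Ps = Pb + 36 for each unit, where Pb is the price buyers pay.
On the curves, Pb = 139 - Q and Ps = 112 + (2/7)Q; the wedge Ps − Pb = 36 gives 112 + (2/7)Q − (139 - Q) = 36, so Q' = 49.
Then Pb = 139 − 1·49 = 90 and Ps = 112 + (2/7)·49 = 126.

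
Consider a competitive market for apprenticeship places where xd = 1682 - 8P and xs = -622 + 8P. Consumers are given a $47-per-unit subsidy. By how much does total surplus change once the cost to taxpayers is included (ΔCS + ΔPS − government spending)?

Pre-subsidy: 1682 - 8P = -622 + 8P gives P* = 144, x* = 530.
With the rebate, buyers effectively pay Pb = Ps − 47, where Ps is the price sellers receive.
Demand in terms of Ps becomes xd = 1682 − 8(Ps − 47) = 2058 - 8Ps. Setting this equal to supply: 2058 - 8Ps = -622 + 8Ps, so Ps = 167.5.
Buyers pay Pb = 167.5 − 47 = 120.5; x' = -622 + 8·167.5 = 718.
ΔCS = ½(530 + 718)(144 − 120.5) = 14664; ΔPS = ½(530 + 718)(167.5 − 144) = 14664.
Government spending = 47 × 718 = 33746.
Net change = 14664 + 14664 − 33746 = -4418. The loss equals the DWL triangle ½·47·188.

Net change in total surplus = -$4418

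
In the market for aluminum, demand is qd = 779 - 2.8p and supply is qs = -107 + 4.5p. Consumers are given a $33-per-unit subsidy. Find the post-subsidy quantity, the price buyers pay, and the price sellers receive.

q' = 36217/73; buyers pay 7375/73; sellers receive 9784/73

Pre-subsidy: 779 - 2.8p = -107 + 4.5p gives p* = 8860/73, q* = 32059/73.
With the rebate, buyers effectively pay pb = ps − 33, where ps is the price sellers receive.
Demand in terms of ps becomes qd = 779 − 2.8(ps − 33) = 871.4 - 2.8ps. Setting this equal to supply: 871.4 - 2.8ps = -107 + 4.5ps, so ps = 9784/73.
Buyers pay pb = 9784/73 − 33 = 7375/73; q' = -107 + 4.5·(9784/73) = 36217/73.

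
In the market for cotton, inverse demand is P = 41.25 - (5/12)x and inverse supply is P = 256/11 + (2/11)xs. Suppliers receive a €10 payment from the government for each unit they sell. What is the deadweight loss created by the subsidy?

Pre-subsidy: 41.25 - (5/12)x = 256/11 + (2/11)x gives x* = 2373/79 and P* = 2270/79.
With the subsidy, sellers receive Ps = Pb + 10 for each unit, where Pb is the price buyers pay.
On the curves, Pb = 41.25 - (5/12)x and Ps = 256/11 + (2/11)x; the wedge Ps − Pb = 10 gives 256/11 + (2/11)x − (41.25 - (5/12)x) = 10, so x' = 3693/79.
Then Pb = 41.25 − (5/12)·(3693/79) = 1720/79 and Ps = 256/11 + (2/11)·(3693/79) = 2510/79.
The subsidy expands output by 3693/79 − 2373/79 = 1320/79 past the efficient level; on those units the gap between marginal cost and willingness to pay runs from 0 up to 10.
DWL = ½ × 10 × 1320/79 = 6600/79.

Deadweight loss = 6600/79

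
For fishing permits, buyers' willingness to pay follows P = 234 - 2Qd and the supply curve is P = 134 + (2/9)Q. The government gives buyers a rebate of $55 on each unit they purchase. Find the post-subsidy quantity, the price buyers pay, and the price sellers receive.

Pre-subsidy: 234 - 2Q = 134 + (2/9)Q gives Q* = 45 and P* = 144.
With the rebate, buyers effectively pay Pb = Ps − 55, where Ps is the price sellers receive.
On the curves, Pb = 234 - 2Q and Ps = 134 + (2/9)Q; the wedge Ps − Pb = 55 gives 134 + (2/9)Q − (234 - 2Q) = 55, so Q' = 69.75.
Then Pb = 234 − 2·69.75 = 94.5 and Ps = 134 + (2/9)·69.75 = 149.5.

Q' = 69.75; buyers pay $94.5; sellers receive $149.5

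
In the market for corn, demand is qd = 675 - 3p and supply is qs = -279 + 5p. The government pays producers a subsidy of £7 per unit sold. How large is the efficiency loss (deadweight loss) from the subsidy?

Pre-subsidy: 675 - 3p = -279 + 5p gives p* = 119.25, q* = 317.25.
With the subsidy, sellers receive ps = pb + 7 for each unit, where pb is the price buyers pay.
Supply in terms of pb becomes qs = -279 + 5(pb + 7) = -244 + 5pb. Setting this equal to demand: 675 - 3pb = -244 + 5pb, so pb = 114.875.
Sellers receive ps = 114.875 + 7 = 121.875; q' = 675 − 3·114.875 = 330.375.
The subsidy expands output by 330.375 − 317.25 = 13.125 past the efficient level; on those units the gap between marginal cost and willingness to pay runs from 0 up to 7.
DWL = ½ × 7 × 13.125 = 45.9375.

Deadweight loss = £45.9375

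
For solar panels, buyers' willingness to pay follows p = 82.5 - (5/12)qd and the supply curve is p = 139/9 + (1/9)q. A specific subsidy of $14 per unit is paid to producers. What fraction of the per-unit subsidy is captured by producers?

Pre-subsidy: 82.5 - (5/12)q = 139/9 + (1/9)q gives q* = 2414/19 and p* = 1685/57.
With the subsidy, sellers receive ps = pb + 14 for each unit, where pb is the price buyers pay.
On the curves, pb = 82.5 - (5/12)q and ps = 139/9 + (1/9)q; the wedge ps − pb = 14 gives 139/9 + (1/9)q − (82.5 - (5/12)q) = 14, so q' = 2918/19.
Then pb = 82.5 − (5/12)·(2918/19) = 1055/57 and ps = 139/9 + (1/9)·(2918/19) = 1853/57.
Buyers' price falls by p* − pb = 1685/57 − 1055/57 = 210/19; sellers' price rises by ps − p* = 1853/57 − 1685/57 = 56/19.
So producers capture (56/19)/14 = 4/19 of each unit of subsidy.

Producer share = 4/19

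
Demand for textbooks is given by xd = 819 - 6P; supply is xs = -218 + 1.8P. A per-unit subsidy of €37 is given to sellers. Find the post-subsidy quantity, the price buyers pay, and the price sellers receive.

Pre-subsidy: 819 - 6P = -218 + 1.8P gives P* = 5185/39, x* = 277/13.
With the subsidy, sellers receive Ps = Pb + 37 for each unit, where Pb is the price buyers pay.
Supply in terms of Pb becomes xs = -218 + 1.8(Pb + 37) = -151.4 + 1.8Pb. Setting this equal to demand: 819 - 6Pb = -151.4 + 1.8Pb, so Pb = 4852/39.
Sellers receive Ps = 4852/39 + 37 = 6295/39; x' = 819 − 6·(4852/39) = 943/13.

x' = 943/13; buyers pay 4852/39; sellers receive 6295/39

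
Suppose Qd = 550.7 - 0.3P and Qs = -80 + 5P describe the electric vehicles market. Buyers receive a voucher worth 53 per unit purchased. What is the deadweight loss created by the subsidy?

Pre-subsidy: 550.7 - 0.3P = -80 + 5P gives P* = 119, Q* = 515.
With the rebate, buyers effectively pay Pb = Ps − 53, where Ps is the price sellers receive.
Demand in terms of Ps becomes Qd = 550.7 − 0.3(Ps − 53) = 566.6 - 0.3Ps. Setting this equal to supply: 566.6 - 0.3Ps = -80 + 5Ps, so Ps = 122.
Buyers pay Pb = 122 − 53 = 69; Q' = -80 + 5·122 = 530.
The subsidy expands output by 530 − 515 = 15 past the efficient level; on those units the gap between marginal cost and willingness to pay runs from 0 up to 53.
DWL = ½ × 53 × 15 = 397.5.

Deadweight loss = 397.5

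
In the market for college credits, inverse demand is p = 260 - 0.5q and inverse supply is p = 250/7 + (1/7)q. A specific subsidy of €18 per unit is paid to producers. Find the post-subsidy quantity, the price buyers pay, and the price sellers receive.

q' = 3392/9; buyers pay 644/9; sellers receive 806/9

Pre-subsidy: 260 - 0.5q = 250/7 + (1/7)q gives q* = 3140/9 and p* = 770/9.
With the subsidy, sellers receive ps = pb + 18 for each unit, where pb is the price buyers pay.
On the curves, pb = 260 - 0.5q and ps = 250/7 + (1/7)q; the wedge ps − pb = 18 gives 250/7 + (1/7)q − (260 - 0.5q) = 18, so q' = 3392/9.
Then pb = 260 − 0.5·(3392/9) = 644/9 and ps = 250/7 + (1/7)·(3392/9) = 806/9.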